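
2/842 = 1/421  =  0.00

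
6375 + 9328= 15703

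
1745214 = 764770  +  980444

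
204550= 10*20455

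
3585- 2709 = 876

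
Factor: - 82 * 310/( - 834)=2^1*3^(  -  1)*5^1*31^1*41^1 * 139^( - 1) = 12710/417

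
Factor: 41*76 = 2^2*19^1*41^1  =  3116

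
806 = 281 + 525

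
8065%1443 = 850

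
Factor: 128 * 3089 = 2^7 * 3089^1 = 395392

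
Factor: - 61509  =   - 3^1*7^1 * 29^1*  101^1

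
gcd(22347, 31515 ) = 573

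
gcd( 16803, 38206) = 1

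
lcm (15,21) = 105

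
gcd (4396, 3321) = 1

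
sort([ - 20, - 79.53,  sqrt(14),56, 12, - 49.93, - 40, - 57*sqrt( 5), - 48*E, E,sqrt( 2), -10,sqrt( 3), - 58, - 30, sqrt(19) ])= [ -48*E, - 57*sqrt( 5), - 79.53, - 58, - 49.93, -40, - 30,  -  20,-10, sqrt( 2 ), sqrt(3), E, sqrt (14), sqrt( 19 ),12,56 ]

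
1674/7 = 239 + 1/7 = 239.14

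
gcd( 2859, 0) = 2859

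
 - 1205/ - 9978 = 1205/9978 = 0.12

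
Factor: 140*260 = 2^4*5^2*7^1*13^1 = 36400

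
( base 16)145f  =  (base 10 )5215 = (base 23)9jh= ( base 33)4Q1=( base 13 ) 24b2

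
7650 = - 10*(-765) 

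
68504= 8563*8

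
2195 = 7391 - 5196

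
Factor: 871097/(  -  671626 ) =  - 2^( - 1)*17^1*51241^1*335813^ (-1) 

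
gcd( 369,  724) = 1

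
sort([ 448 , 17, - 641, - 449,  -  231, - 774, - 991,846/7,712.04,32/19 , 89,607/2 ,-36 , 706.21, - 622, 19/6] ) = [ - 991,-774 , - 641,-622, - 449, - 231, - 36,32/19,19/6,17,89, 846/7, 607/2,  448,706.21,712.04 ] 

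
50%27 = 23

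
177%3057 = 177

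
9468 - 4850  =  4618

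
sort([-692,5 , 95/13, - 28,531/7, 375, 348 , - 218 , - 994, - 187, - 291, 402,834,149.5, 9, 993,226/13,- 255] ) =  [ - 994 , - 692, - 291  ,  -  255,-218 ,-187 , - 28, 5,95/13,9,226/13,531/7,149.5,  348, 375,402,834,993 ] 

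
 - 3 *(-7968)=23904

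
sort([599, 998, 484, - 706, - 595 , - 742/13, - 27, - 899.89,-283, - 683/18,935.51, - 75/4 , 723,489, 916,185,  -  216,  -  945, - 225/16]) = [ - 945,-899.89,-706,-595, - 283, - 216, - 742/13, - 683/18, - 27,-75/4, - 225/16,185 , 484,489,599, 723, 916, 935.51,998 ]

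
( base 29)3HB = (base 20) 7b7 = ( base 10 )3027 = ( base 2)101111010011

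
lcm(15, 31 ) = 465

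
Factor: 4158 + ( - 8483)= -5^2*173^1 = - 4325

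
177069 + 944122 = 1121191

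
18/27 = 2/3 = 0.67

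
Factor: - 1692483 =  - 3^1 * 13^1*43397^1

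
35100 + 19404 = 54504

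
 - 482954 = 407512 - 890466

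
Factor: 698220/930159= 77580/103351 = 2^2*3^2*5^1*181^( -1 )*431^1*571^( - 1)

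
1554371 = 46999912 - 45445541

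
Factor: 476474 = 2^1*238237^1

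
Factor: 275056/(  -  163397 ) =-2^4 * 13^(-1)*12569^( - 1 ) * 17191^1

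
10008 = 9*1112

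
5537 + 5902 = 11439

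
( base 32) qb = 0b1101001011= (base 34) or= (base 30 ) S3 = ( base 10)843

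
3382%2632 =750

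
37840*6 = 227040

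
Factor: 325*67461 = 3^1*5^2*13^1  *  113^1*199^1 = 21924825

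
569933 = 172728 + 397205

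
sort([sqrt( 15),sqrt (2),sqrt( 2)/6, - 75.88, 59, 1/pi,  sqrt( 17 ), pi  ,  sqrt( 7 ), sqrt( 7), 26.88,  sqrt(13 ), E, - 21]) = [-75.88, - 21, sqrt( 2)/6,1/pi,  sqrt( 2 ), sqrt( 7 ),  sqrt (7 ) , E,pi,  sqrt( 13 ), sqrt( 15),sqrt( 17),  26.88, 59]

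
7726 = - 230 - -7956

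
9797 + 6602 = 16399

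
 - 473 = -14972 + 14499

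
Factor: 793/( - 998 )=  -  2^( - 1) * 13^1*61^1 * 499^ ( - 1)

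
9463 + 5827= 15290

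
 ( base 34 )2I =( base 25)3B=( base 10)86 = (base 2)1010110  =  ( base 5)321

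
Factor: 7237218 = 2^1*3^1*307^1* 3929^1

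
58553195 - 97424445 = -38871250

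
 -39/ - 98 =39/98 =0.40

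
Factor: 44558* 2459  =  109568122 =2^1 * 2459^1*22279^1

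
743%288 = 167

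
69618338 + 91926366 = 161544704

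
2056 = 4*514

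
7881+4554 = 12435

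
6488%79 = 10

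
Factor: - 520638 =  - 2^1* 3^1*19^1 *4567^1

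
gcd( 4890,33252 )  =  978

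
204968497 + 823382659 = 1028351156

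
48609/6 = 8101 + 1/2 = 8101.50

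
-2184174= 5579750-7763924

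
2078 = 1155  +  923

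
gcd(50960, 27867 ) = 7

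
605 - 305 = 300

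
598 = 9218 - 8620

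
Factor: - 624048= -2^4*3^1*13001^1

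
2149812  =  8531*252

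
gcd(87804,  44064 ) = 324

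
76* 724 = 55024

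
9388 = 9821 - 433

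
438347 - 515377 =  -77030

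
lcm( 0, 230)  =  0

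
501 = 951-450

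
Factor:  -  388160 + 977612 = 2^2*3^1 *49121^1 = 589452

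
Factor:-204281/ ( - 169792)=77/64  =  2^( - 6) * 7^1*11^1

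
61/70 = 61/70 = 0.87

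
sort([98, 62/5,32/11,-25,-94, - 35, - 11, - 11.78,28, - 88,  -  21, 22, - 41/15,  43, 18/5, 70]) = [ - 94, - 88, - 35, - 25,-21, - 11.78,-11,  -  41/15, 32/11, 18/5, 62/5,22, 28 , 43 , 70,  98]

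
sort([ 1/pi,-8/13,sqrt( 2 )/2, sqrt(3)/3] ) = [ - 8/13,1/pi,sqrt(3)/3,sqrt(2)/2] 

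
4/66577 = 4/66577 = 0.00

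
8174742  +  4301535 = 12476277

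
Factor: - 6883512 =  - 2^3*3^1*286813^1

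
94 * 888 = 83472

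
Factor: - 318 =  - 2^1*3^1*53^1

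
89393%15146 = 13663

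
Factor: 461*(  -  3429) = - 1580769 = - 3^3 * 127^1 * 461^1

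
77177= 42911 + 34266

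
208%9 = 1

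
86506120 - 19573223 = 66932897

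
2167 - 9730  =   - 7563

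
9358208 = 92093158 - 82734950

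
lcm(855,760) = 6840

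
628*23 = 14444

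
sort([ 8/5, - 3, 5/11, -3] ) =[ - 3, - 3, 5/11,8/5 ] 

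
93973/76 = 93973/76 = 1236.49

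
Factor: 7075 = 5^2  *  283^1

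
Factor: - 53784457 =-53784457^1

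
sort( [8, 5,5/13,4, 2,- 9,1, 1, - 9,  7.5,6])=[ -9 ,-9, 5/13, 1, 1, 2,4,5, 6,7.5, 8]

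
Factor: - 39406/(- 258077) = 2^1*17^ (  -  1)*47^( - 1)*61^1 = 122/799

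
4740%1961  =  818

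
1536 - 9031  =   -7495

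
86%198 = 86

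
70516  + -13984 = 56532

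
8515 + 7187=15702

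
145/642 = 145/642 = 0.23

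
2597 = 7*371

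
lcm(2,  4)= 4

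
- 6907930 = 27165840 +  - 34073770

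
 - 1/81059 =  - 1+81058/81059 = - 0.00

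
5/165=1/33 = 0.03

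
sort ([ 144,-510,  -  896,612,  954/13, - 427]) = [ - 896 , - 510,-427,954/13 , 144 , 612] 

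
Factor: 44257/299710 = 2^( - 1) * 5^( - 1 )*17^( - 1)*41^( - 1) * 43^( - 1)*44257^1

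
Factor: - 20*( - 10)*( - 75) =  - 2^3*3^1 * 5^4 = - 15000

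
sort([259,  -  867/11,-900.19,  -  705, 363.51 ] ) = [  -  900.19, - 705, - 867/11,  259,  363.51]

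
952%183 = 37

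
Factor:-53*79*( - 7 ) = 7^1*53^1*79^1= 29309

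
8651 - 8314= 337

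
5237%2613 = 11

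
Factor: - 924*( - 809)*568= 2^5*3^1*7^1*11^1*71^1*809^1 = 424589088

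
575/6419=575/6419 = 0.09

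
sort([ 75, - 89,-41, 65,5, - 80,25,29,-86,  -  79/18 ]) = [-89, - 86,-80, - 41, - 79/18,5,  25, 29,65,75]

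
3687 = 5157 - 1470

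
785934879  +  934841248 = 1720776127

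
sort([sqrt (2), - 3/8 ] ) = [ - 3/8,sqrt( 2 )]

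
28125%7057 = 6954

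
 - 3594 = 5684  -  9278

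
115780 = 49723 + 66057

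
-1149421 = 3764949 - 4914370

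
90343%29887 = 682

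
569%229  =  111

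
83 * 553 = 45899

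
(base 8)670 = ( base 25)HF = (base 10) 440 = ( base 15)1e5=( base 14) 236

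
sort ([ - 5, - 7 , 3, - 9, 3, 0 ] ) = [ - 9, -7, - 5,  0, 3, 3 ] 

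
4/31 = 4/31 =0.13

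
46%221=46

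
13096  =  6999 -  - 6097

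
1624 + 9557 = 11181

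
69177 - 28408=40769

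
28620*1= 28620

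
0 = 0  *898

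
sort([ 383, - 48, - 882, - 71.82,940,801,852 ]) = [-882, - 71.82, - 48,383,801,852, 940]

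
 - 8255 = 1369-9624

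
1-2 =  - 1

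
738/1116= 41/62 = 0.66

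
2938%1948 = 990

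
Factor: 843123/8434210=2^(-1)*3^1*5^( - 1)*17^ (- 1) * 463^1 * 607^1 * 49613^( - 1)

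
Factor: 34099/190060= 61/340 =2^( - 2) * 5^(-1)*17^(-1)*61^1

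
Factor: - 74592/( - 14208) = 21/4 = 2^( - 2) * 3^1*7^1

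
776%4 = 0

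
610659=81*7539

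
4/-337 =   -  4/337 = - 0.01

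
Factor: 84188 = 2^2*13^1*1619^1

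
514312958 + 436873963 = 951186921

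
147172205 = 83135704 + 64036501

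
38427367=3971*9677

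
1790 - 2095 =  - 305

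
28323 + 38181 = 66504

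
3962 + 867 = 4829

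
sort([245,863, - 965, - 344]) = [- 965, - 344,245, 863 ]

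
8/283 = 8/283 = 0.03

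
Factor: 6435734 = 2^1*317^1 *10151^1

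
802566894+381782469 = 1184349363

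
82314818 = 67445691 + 14869127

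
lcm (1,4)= 4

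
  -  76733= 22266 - 98999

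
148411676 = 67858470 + 80553206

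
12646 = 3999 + 8647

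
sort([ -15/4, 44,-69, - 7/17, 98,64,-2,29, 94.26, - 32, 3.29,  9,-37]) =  [ - 69, - 37, - 32, - 15/4, - 2, - 7/17, 3.29,9 , 29,44,64,94.26,98]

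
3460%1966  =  1494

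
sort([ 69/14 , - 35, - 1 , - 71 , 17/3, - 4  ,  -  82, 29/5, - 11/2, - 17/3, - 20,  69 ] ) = [ - 82, - 71, - 35, - 20,-17/3, - 11/2, - 4, - 1,69/14, 17/3, 29/5, 69 ]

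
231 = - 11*( - 21)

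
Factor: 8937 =3^3*331^1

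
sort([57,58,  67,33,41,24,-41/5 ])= [ - 41/5,24,33, 41, 57,58,67 ] 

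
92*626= 57592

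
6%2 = 0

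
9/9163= 9/9163 = 0.00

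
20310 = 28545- 8235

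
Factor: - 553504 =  - 2^5 * 7^2*353^1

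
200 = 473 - 273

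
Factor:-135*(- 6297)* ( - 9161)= - 7787720295 =- 3^4*5^1*2099^1 * 9161^1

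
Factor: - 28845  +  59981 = 31136 = 2^5*7^1*139^1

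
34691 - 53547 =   -  18856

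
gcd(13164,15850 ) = 2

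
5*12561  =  62805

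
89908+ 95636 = 185544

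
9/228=3/76 =0.04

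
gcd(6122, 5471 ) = 1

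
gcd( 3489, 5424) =3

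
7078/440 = 3539/220= 16.09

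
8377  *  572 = 4791644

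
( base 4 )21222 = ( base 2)1001101010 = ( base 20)1ai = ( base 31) JT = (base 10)618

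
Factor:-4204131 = -3^1*1401377^1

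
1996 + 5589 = 7585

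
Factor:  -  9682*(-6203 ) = 2^1*47^1*103^1*6203^1 = 60057446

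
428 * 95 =40660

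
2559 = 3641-1082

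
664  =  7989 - 7325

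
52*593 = 30836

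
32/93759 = 32/93759 = 0.00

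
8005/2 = 8005/2 = 4002.50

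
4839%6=3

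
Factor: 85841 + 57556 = 143397= 3^3 * 47^1 * 113^1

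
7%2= 1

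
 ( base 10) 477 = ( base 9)580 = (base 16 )1DD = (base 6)2113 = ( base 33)EF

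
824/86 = 412/43  =  9.58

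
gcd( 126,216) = 18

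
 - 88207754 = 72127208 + - 160334962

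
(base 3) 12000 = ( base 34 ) 3X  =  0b10000111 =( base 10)135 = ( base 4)2013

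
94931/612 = 94931/612 = 155.12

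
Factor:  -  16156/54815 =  - 2^2*5^(  -  1 )*7^1*19^( - 1) = - 28/95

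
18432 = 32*576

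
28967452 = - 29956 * ( -967 )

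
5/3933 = 5/3933  =  0.00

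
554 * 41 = 22714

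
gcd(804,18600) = 12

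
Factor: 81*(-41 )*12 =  - 2^2*3^5 *41^1 = - 39852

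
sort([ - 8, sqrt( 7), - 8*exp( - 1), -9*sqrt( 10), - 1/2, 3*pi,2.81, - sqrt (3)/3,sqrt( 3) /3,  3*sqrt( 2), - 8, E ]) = [ - 9*sqrt( 10), - 8, - 8, - 8*exp( - 1 ), - sqrt (3 ) /3,-1/2,sqrt(3) /3,sqrt (7),E,2.81, 3*sqrt( 2),3*pi]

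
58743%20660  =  17423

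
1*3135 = 3135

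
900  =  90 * 10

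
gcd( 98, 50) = 2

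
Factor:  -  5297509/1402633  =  - 7^1*37^(-1)  *53^1*109^1*131^1 * 167^(  -  1)*227^(-1)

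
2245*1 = 2245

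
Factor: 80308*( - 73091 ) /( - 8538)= 2934896014/4269 = 2^1*3^(- 1 )*17^1*1181^1*1423^ (-1)*73091^1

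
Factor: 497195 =5^1*99439^1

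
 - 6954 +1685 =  - 5269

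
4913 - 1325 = 3588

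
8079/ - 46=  - 8079/46= - 175.63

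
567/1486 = 567/1486=0.38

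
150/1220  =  15/122 = 0.12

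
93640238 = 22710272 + 70929966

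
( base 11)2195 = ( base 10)2887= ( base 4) 231013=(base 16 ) B47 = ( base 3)10221221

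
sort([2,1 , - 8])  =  [ - 8,  1, 2]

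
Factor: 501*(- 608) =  - 304608 =- 2^5*3^1*19^1*167^1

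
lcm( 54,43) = 2322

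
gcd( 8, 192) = 8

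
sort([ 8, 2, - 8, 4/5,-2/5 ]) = [-8, - 2/5, 4/5, 2, 8 ] 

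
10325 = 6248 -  -4077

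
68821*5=344105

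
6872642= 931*7382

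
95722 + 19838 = 115560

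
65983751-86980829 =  - 20997078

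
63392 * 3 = 190176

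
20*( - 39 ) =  - 780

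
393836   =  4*98459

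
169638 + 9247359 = 9416997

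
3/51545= 3/51545 = 0.00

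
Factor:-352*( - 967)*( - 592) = -2^9 * 11^1 * 37^1 * 967^1 =-201507328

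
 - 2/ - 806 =1/403 = 0.00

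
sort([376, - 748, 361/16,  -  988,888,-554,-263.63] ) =[ -988, -748, - 554 , - 263.63,361/16,376,  888] 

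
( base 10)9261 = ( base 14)3537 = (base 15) 2b26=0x242d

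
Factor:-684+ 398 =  - 286 = - 2^1*11^1*13^1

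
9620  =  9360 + 260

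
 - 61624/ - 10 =6162 + 2/5 = 6162.40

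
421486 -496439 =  - 74953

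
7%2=1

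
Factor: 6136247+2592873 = 8729120= 2^5 * 5^1*89^1*613^1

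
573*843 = 483039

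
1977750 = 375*5274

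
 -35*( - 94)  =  3290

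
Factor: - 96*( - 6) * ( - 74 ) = - 42624 = - 2^7*3^2*37^1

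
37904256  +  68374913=106279169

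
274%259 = 15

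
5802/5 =1160 + 2/5 =1160.40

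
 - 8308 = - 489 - 7819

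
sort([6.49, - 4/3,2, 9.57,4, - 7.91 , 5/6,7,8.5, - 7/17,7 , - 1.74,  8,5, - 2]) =[  -  7.91 , - 2, - 1.74, - 4/3, - 7/17,5/6, 2, 4,5, 6.49, 7,7,8,8.5,9.57] 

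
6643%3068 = 507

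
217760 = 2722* 80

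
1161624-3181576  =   - 2019952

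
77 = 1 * 77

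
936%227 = 28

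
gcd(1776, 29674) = 74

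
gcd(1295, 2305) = 5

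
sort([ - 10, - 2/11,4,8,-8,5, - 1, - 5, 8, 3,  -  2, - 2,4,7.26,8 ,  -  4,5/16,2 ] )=[ - 10, - 8,- 5, - 4 ,  -  2, - 2, - 1, - 2/11 , 5/16,2, 3, 4, 4,  5, 7.26 , 8,8,8 ] 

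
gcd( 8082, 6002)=2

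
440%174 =92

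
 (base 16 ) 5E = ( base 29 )37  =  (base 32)2U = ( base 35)2o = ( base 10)94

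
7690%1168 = 682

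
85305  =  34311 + 50994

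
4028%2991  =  1037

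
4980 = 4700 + 280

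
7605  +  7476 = 15081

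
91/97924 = 91/97924 = 0.00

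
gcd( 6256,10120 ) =184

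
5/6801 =5/6801 = 0.00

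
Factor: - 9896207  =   - 19^1 * 520853^1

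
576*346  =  199296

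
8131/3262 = 2 + 1607/3262 = 2.49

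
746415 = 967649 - 221234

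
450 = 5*90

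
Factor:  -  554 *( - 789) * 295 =128946270= 2^1*3^1*5^1*59^1*263^1*277^1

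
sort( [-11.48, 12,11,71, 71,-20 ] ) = [ - 20,  -  11.48,11,12,71,71 ] 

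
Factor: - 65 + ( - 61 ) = -126 = - 2^1*3^2*7^1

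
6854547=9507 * 721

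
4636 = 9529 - 4893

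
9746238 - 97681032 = - 87934794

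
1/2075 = 1/2075 = 0.00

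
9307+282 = 9589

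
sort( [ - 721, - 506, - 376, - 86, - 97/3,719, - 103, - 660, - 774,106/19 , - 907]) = [ - 907,- 774,  -  721, - 660, - 506, - 376,-103, - 86, - 97/3, 106/19,719 ] 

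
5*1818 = 9090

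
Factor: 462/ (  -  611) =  - 2^1*3^1*7^1*11^1*13^(-1)*47^(-1) 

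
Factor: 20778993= 3^2*29^1*79613^1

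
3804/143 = 26 + 86/143 = 26.60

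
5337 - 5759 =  - 422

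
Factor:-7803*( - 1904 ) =14856912 = 2^4*3^3*7^1*17^3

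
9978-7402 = 2576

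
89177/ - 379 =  - 236 + 267/379 = - 235.30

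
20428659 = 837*24407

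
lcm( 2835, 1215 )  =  8505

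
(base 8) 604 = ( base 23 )gk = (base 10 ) 388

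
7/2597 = 1/371 = 0.00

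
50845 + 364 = 51209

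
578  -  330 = 248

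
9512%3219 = 3074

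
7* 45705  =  319935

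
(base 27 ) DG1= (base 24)H4M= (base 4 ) 2122312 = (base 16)26B6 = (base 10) 9910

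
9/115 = 9/115 = 0.08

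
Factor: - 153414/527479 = -162/557 = - 2^1*3^4*557^( - 1)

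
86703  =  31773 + 54930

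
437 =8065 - 7628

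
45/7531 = 45/7531 = 0.01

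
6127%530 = 297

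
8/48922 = 4/24461 = 0.00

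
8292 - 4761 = 3531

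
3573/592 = 6 + 21/592 = 6.04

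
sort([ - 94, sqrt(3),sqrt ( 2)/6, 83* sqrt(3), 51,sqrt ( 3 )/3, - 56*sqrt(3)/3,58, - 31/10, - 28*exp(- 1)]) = [  -  94, - 56 * sqrt( 3 )/3, - 28*exp( - 1),-31/10, sqrt(2 ) /6, sqrt(3 ) /3 , sqrt(3), 51, 58,83 *sqrt(3) ] 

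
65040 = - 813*(-80)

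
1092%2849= 1092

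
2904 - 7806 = -4902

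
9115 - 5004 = 4111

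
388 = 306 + 82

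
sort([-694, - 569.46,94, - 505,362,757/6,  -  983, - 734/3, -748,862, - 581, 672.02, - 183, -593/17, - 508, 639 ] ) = [ - 983, - 748, - 694,-581, - 569.46,-508, - 505,  -  734/3, - 183,  -  593/17, 94,757/6,362, 639 , 672.02, 862 ]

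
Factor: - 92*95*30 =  - 2^3*3^1*5^2 * 19^1*23^1 = - 262200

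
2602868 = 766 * 3398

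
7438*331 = 2461978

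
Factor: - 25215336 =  - 2^3*3^2*350213^1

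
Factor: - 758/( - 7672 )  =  379/3836 = 2^( - 2 )*7^( - 1 )*137^(-1) * 379^1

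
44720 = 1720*26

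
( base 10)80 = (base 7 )143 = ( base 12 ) 68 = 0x50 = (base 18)48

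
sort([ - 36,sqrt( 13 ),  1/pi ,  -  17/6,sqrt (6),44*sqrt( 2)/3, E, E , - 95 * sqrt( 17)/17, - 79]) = [-79, - 36, -95 * sqrt(17)/17, - 17/6, 1/pi, sqrt(6), E, E,sqrt( 13), 44*sqrt( 2)/3 ]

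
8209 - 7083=1126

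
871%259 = 94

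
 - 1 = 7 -8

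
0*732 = 0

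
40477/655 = 40477/655 = 61.80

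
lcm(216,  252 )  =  1512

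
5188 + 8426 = 13614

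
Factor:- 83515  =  -5^1*16703^1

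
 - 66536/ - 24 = 2772 + 1/3 =2772.33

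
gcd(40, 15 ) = 5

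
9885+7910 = 17795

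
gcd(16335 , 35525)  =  5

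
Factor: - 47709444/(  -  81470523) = 15903148/27156841 = 2^2*71^1*55997^1*27156841^(-1 )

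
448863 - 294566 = 154297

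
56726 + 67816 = 124542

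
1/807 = 1/807 = 0.00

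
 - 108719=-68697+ - 40022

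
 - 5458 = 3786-9244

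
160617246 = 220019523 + -59402277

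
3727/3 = 1242 + 1/3 = 1242.33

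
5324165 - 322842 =5001323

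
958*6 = 5748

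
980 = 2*490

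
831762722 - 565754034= 266008688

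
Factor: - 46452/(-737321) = 2^2*3^1*7^2 * 13^( - 1 )*43^ (-1 ) * 79^1 * 1319^( - 1)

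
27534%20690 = 6844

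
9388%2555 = 1723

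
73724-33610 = 40114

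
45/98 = 45/98 = 0.46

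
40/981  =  40/981  =  0.04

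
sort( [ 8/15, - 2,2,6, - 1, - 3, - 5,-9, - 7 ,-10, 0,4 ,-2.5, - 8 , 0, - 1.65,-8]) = [ - 10, - 9, - 8, - 8, - 7,  -  5, - 3, - 2.5 , - 2,-1.65,-1,  0, 0, 8/15,2,4,6 ]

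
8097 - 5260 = 2837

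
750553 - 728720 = 21833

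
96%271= 96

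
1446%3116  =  1446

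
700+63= 763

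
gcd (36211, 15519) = 5173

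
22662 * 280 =6345360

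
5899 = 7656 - 1757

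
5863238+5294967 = 11158205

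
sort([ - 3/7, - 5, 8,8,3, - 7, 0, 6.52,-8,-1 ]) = [ - 8,  -  7,  -  5,-1, - 3/7, 0, 3,6.52 , 8, 8]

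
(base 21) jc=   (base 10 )411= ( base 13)258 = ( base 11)344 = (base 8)633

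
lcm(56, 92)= 1288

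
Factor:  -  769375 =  -5^4 * 1231^1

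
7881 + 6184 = 14065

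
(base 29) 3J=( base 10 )106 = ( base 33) 37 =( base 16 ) 6A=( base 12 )8A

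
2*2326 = 4652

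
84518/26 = 42259/13 = 3250.69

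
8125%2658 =151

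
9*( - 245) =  - 2205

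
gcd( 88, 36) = 4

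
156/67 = 156/67 = 2.33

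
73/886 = 73/886 =0.08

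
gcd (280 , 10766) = 14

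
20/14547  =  20/14547 = 0.00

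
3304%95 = 74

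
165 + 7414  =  7579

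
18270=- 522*( - 35)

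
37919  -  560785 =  - 522866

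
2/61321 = 2/61321 = 0.00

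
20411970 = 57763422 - 37351452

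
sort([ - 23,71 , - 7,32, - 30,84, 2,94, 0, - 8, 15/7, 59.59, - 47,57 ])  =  [ - 47, - 30,-23, - 8, - 7,  0, 2,  15/7, 32, 57,  59.59,71, 84 , 94 ] 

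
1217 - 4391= - 3174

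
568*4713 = 2676984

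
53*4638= 245814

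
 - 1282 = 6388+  - 7670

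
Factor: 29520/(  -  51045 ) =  - 48/83 = - 2^4*3^1*83^(- 1)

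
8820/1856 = 4+349/464 = 4.75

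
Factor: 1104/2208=2^ (- 1) = 1/2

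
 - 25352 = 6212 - 31564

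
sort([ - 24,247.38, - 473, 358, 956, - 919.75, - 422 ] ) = [ - 919.75, -473,  -  422, - 24,247.38,358,956 ] 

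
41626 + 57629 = 99255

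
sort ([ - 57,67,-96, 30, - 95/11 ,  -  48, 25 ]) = [ - 96, - 57, - 48, - 95/11 , 25, 30,67]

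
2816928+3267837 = 6084765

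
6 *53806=322836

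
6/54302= 3/27151 = 0.00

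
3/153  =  1/51 = 0.02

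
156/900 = 13/75 =0.17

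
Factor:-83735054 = -2^1*13^1*3220579^1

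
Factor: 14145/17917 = 3^1*5^1*19^(  -  1 )= 15/19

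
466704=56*8334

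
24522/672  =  4087/112= 36.49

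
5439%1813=0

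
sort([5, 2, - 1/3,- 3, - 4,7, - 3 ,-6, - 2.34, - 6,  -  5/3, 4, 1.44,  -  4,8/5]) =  [ - 6, - 6 , - 4, - 4, - 3,  -  3,- 2.34, -5/3, - 1/3,1.44, 8/5 , 2, 4,5, 7 ] 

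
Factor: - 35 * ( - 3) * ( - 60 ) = - 2^2*3^2*5^2*7^1 = -  6300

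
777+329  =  1106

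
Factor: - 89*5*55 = - 24475  =  - 5^2*11^1 *89^1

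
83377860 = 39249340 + 44128520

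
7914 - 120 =7794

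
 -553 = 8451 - 9004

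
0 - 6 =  - 6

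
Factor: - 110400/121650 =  - 736/811 = - 2^5 *23^1 * 811^( - 1)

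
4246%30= 16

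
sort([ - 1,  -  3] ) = [ - 3 ,-1] 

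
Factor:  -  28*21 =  - 2^2*3^1*7^2 = -588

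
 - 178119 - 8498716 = -8676835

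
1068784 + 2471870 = 3540654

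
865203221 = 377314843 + 487888378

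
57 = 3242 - 3185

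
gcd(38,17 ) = 1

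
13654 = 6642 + 7012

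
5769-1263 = 4506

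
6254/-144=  - 44 + 41/72 = - 43.43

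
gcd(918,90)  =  18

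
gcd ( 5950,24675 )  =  175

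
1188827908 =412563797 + 776264111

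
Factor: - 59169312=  -2^5*3^3* 68483^1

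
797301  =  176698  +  620603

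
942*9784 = 9216528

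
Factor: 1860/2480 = 2^(-2)*3^1 = 3/4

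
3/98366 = 3/98366 =0.00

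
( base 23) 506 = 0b101001011011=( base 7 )10505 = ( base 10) 2651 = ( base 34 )29X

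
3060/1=3060 = 3060.00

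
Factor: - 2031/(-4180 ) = 2^( - 2 )*3^1*5^( - 1)*11^ ( - 1 ) * 19^(-1 )*677^1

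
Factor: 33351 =3^1* 11117^1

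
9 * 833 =7497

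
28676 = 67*428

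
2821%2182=639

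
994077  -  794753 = 199324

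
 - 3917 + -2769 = -6686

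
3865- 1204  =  2661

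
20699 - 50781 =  - 30082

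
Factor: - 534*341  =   - 2^1*3^1 * 11^1*31^1  *  89^1 =- 182094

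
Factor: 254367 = 3^3*9421^1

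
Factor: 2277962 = 2^1*317^1*3593^1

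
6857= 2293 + 4564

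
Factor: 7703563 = 7^1*1100509^1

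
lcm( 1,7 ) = 7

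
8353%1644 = 133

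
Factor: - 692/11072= - 2^( - 4 ) = - 1/16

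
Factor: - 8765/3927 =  -3^( -1 ) * 5^1*7^( - 1)*11^( - 1)*17^( - 1)*1753^1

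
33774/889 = 33774/889 = 37.99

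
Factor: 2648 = 2^3*331^1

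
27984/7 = 27984/7  =  3997.71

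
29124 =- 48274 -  - 77398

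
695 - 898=  -  203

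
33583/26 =33583/26 = 1291.65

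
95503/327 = 95503/327 = 292.06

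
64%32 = 0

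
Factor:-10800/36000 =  - 2^( - 1)*3^1*5^( - 1) =-  3/10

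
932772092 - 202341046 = 730431046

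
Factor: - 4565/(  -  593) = 5^1* 11^1*83^1*593^( - 1 ) 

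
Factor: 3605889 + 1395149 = 5001038= 2^1 * 7^2*51031^1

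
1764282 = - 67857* ( - 26)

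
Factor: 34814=2^1*13^2*103^1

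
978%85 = 43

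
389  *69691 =27109799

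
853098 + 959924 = 1813022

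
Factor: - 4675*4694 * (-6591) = 2^1*3^1 *5^2*11^1*13^3*17^1*2347^1 = 144635869950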